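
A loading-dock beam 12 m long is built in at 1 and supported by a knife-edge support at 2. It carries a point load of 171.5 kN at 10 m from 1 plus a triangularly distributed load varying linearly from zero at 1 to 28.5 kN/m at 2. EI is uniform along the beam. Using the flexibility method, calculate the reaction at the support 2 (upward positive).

Choose R_2 as the redundant. The primary structure is the cantilever fixed at 1.
Deflection at 2 on the released cantilever, summing each load's contribution:
  point load 171.5 at a = 10: Pa²(3L − a)/(6EI) = 74317/EI
  triangular load, peak 28.5 at the free end: 11w₀L⁴/(120EI) = 54173/EI
  δ_0 = 128489/EI
Tip deflection under a unit load at 2: L³/(3EI) = 576/EI.
Compatibility at 2: δ_0 − R_2·δ_{22} = 0, so R_2 = 128489/576 = 223.1 kN.

R_2 = 223.1 kN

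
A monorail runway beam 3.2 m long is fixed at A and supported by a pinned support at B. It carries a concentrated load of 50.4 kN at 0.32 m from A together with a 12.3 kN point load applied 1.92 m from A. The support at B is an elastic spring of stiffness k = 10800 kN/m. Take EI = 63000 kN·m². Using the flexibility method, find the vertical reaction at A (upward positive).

Take the reaction at B as the redundant and release it; the primary structure is a cantilever fixed at A.
Free-end deflection of the primary structure under the applied loading (downward +):
  point load 50.4 at a = 0.32: Pa²(3L − a)/(6EI) = 7.982/EI
  point load 12.3 at a = 1.92: Pa²(3L − a)/(6EI) = 58.04/EI
  δ_0 = 66.02/EI
Tip deflection under a unit load at B: L³/(3EI) = 10.92/EI.
With EI = 63000 kN·m²: δ_0 = 0.001048 m and δ_{BB} = 0.000173 m/kN.
Compatibility — the spring shortens by R_B/k under the reaction it provides: δ_0 − R_B·δ_{BB} = R_B/k. With 1/k = 0.000093 m/kN, R_B = δ_0 / (δ_{BB} + 1/k) = 0.001048 / (0.000173 + 0.000093) = 3.94 kN.
Vertical equilibrium: R_A = ΣP − R_B = 62.7 − 3.94 = 58.76 kN.

R_A = 58.76 kN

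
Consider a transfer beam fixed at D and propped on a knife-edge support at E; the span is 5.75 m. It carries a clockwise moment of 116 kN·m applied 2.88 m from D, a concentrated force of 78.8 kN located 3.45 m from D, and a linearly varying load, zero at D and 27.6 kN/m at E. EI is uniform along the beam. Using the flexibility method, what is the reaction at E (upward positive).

Choose R_E as the redundant. The primary structure is the cantilever fixed at D.
Downward deflection at the released point E due to the loads:
  clockwise couple 116 at a = 2.88: M₀a(2L − a)/(2EI) = 1440/EI
  point load 78.8 at a = 3.45: Pa²(3L − a)/(6EI) = 2157/EI
  triangular load, peak 27.6 at the free end: 11w₀L⁴/(120EI) = 2766/EI
  δ_0 = 6363/EI
Tip deflection under a unit load at E: L³/(3EI) = 63.37/EI.
Compatibility at E: δ_0 − R_E·δ_{EE} = 0, so R_E = 6363/63.37 = 100.4 kN.

R_E = 100.4 kN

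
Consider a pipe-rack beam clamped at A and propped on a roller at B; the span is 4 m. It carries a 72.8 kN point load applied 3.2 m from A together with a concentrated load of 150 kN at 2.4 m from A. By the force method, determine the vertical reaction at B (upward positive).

R_B = 116.1 kN

Choose R_B as the redundant. The primary structure is the cantilever fixed at A.
Deflection at B on the released cantilever, summing each load's contribution:
  point load 72.8 at a = 3.2: Pa²(3L − a)/(6EI) = 1093/EI
  point load 150 at a = 2.4: Pa²(3L − a)/(6EI) = 1382/EI
  δ_0 = 2476/EI
Flexibility coefficient — unit upward force at B: δ_{BB} = L³/(3EI) = 21.33/EI.
Compatibility at B: δ_0 − R_B·δ_{BB} = 0, so R_B = 2476/21.33 = 116.1 kN.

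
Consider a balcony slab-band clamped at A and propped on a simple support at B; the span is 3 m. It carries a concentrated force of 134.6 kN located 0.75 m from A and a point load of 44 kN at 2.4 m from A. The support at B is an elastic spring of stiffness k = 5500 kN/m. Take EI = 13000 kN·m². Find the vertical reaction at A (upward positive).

R_A = 144.9 kN

Remove the prop at B; the released (primary) structure is a cantilever built in at A.
Primary-structure tip deflection at B by superposition:
  point load 134.6 at a = 0.75: Pa²(3L − a)/(6EI) = 104.1/EI
  point load 44 at a = 2.4: Pa²(3L − a)/(6EI) = 278.8/EI
  δ_0 = 382.9/EI
Tip deflection under a unit load at B: L³/(3EI) = 9/EI.
With EI = 13000 kN·m²: δ_0 = 0.029453 m and δ_{BB} = 0.000692 m/kN.
Compatibility — the spring shortens by R_B/k under the reaction it provides: δ_0 − R_B·δ_{BB} = R_B/k. With 1/k = 0.000182 m/kN, R_B = δ_0 / (δ_{BB} + 1/k) = 0.029453 / (0.000692 + 0.000182) = 33.69 kN.
Vertical equilibrium: R_A = ΣP − R_B = 178.6 − 33.69 = 144.9 kN.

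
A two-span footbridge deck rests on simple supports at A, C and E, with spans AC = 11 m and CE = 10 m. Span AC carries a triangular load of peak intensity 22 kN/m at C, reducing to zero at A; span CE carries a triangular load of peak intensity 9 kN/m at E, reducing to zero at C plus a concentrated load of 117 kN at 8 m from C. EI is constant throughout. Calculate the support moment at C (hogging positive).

M_C = 171.4 kN·m

Insert a hinge at C; M_C is the redundant, and each span becomes simply supported.
Rotations at C on the released spans (each span's end-slope, ×1/EI):
  span AC: triangular load, peak 22: w₀L³/(45EI) = 650.7/EI
  span CE: triangular load, peak 9: 7w₀L³/(360EI) = 175/EI
  span CE: point load 117 at a = 8: Pab(L + b)/(6LEI) = 374.4/EI
  relative rotation θ_0 = (650.7 + 549.4)/EI = 1200/EI
A unit hogging moment at C produces rotation L₁/(3EI) + L₂/(3EI) = 7/EI.
Slope continuity at C: θ_0 = M_C·7/EI, so M_C = 1200/7 = 171.4 kN·m (hogging).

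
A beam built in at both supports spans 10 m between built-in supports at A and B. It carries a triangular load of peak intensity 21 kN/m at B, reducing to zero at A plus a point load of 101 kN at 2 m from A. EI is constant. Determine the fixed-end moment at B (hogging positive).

Take the two fixed-end moments M_A, M_B as redundants; the released structure is the simple span AB.
Simple-span end rotations at A and B under the given loads:
  at A: triangular load, peak 21: 7w₀L³/(360EI) = 408.3/EI
  at B: triangular load, peak 21: w₀L³/(45EI) = 466.7/EI
  at A: point load 101 at a = 2: Pab(L + b)/(6LEI) = 484.8/EI
  at B: point load 101 at a = 2: Pab(L + a)/(6LEI) = 323.2/EI
  θ_A0 = 893.1/EI,  θ_B0 = 789.9/EI
Flexibility coefficients: a unit moment at one end gives L/(3EI) there and L/(6EI) at the far end, so f₁₁ = f₂₂ = 3.333/EI and f₁₂ = f₂₁ = 1.667/EI.
Compatibility — zero rotation at each built-in end:
  3.333 M_A + 1.667 M_B = 893.1
  1.667 M_A + 3.333 M_B = 789.9
Solving the pair gives M_A = 199.3 kN·m and M_B = 137.3 kN·m (hogging).

M_B = 137.3 kN·m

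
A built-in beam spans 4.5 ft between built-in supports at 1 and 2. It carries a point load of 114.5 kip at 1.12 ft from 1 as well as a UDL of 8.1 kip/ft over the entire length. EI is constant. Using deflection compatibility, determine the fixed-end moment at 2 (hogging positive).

Release both end moments; the primary structure is a simply-supported span 12 with redundants M_1 and M_2.
End rotations of the released simple span under the applied load (×1/EI):
  at 1: point load 114.5 at a = 1.12: Pab(L + b)/(6LEI) = 126.5/EI
  at 2: point load 114.5 at a = 1.12: Pab(L + a)/(6LEI) = 90.22/EI
  at 1: UDL 8.1: wL³/(24EI) = 30.75/EI
  at 2: UDL 8.1: wL³/(24EI) = 30.75/EI
  θ_10 = 157.3/EI,  θ_20 = 121/EI
Flexibility coefficients: a unit moment at one end gives L/(3EI) there and L/(6EI) at the far end, so f₁₁ = f₂₂ = 1.5/EI and f₁₂ = f₂₁ = 0.75/EI.
Compatibility — zero rotation at each built-in end:
  1.5 M_1 + 0.75 M_2 = 157.3
  0.75 M_1 + 1.5 M_2 = 121
Solving the pair gives M_1 = 86.02 kip·ft and M_2 = 37.64 kip·ft (hogging).

M_2 = 37.64 kip·ft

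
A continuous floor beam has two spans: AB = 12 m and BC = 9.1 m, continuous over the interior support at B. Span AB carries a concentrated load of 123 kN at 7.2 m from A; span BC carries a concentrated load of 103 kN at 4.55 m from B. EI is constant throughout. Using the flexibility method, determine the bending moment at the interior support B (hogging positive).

M_B = 237 kN·m

Insert a hinge at B; M_B is the redundant, and each span becomes simply supported.
Rotations at B on the released spans (each span's end-slope, ×1/EI):
  span AB: point load 123 at a = 7.2: Pab(L + a)/(6LEI) = 1134/EI
  span BC: point load 103 at a = 4.55: Pab(L + b)/(6LEI) = 533.1/EI
  relative rotation θ_0 = (1134 + 533.1)/EI = 1667/EI
A unit hogging moment at B produces rotation L₁/(3EI) + L₂/(3EI) = 7.033/EI.
Compatibility: M_B·(L₁+L₂)/(3EI) = θ_0, giving M_B = 237 kN·m (hogging).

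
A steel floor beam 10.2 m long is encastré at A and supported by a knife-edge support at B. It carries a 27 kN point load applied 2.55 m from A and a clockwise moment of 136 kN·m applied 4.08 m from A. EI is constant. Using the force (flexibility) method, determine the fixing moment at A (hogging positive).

M_A = 50.62 kN·m

Release the roller at B. Primary structure: cantilever fixed at A.
Deflection at B on the released cantilever, summing each load's contribution:
  point load 27 at a = 2.55: Pa²(3L − a)/(6EI) = 820.8/EI
  clockwise couple 136 at a = 4.08: M₀a(2L − a)/(2EI) = 4528/EI
  δ_0 = 5349/EI
Flexibility coefficient — unit upward force at B: δ_{BB} = L³/(3EI) = 353.7/EI.
Compatibility at B: δ_0 − R_B·δ_{BB} = 0, so R_B = 5349/353.7 = 15.12 kN.
Moment equilibrium about A: M_A = Σ(load moments about A) − R_B·L = 204.8 − 15.12×10.2 = 50.62 kN·m.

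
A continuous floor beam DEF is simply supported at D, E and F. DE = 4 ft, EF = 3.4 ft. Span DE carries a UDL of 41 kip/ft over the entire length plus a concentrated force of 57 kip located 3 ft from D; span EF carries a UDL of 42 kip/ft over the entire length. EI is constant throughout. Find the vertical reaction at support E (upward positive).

Insert a hinge at E; M_E is the redundant, and each span becomes simply supported.
End slopes at the hinge E, treating each span as simply supported:
  span DE: UDL 41: wL³/(24EI) = 109.3/EI
  span DE: point load 57 at a = 3: Pab(L + a)/(6LEI) = 49.88/EI
  span EF: UDL 42: wL³/(24EI) = 68.78/EI
  relative rotation θ_0 = (159.2 + 68.78)/EI = 228/EI
A unit hogging moment at E produces rotation L₁/(3EI) + L₂/(3EI) = 2.467/EI.
Compatibility: M_E·(L₁+L₂)/(3EI) = θ_0, giving M_E = 92.43 kip·ft (hogging).
Span DE, ΣM about D with M_E applied at E: R_E^{DE}·4 = 499 + 92.43, so R_E^{DE} = 147.9 kip and R_D = 221 − 147.9 = 73.14 kip.
Span EF, ΣM about F: R_E^{EF}·3.4 = 242.8 + 92.43, so R_E^{EF} = 98.58 kip and R_F = 142.8 − 98.58 = 44.22 kip.
R_E = 147.9 + 98.58 = 246.4 kip.

R_E = 246.4 kip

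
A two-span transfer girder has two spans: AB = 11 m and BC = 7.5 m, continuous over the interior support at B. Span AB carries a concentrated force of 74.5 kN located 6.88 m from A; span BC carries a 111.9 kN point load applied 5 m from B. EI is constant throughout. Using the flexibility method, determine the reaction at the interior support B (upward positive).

Take M_B as the redundant. Released structure: two simple spans AB and BC with a hinge at B.
Rotations at B on the released spans (each span's end-slope, ×1/EI):
  span AB: point load 74.5 at a = 6.88: Pab(L + a)/(6LEI) = 572.1/EI
  span BC: point load 111.9 at a = 5: Pab(L + b)/(6LEI) = 310.8/EI
  relative rotation θ_0 = (572.1 + 310.8)/EI = 882.9/EI
A unit hogging moment at B produces rotation L₁/(3EI) + L₂/(3EI) = 6.167/EI.
Compatibility: M_B·(L₁+L₂)/(3EI) = θ_0, giving M_B = 143.2 kN·m (hogging).
Span AB, ΣM about A with M_B applied at B: R_B^{AB}·11 = 512.6 + 143.2, so R_B^{AB} = 59.61 kN and R_A = 74.5 − 59.61 = 14.89 kN.
Span BC, ΣM about C: R_B^{BC}·7.5 = 279.8 + 143.2, so R_B^{BC} = 56.39 kN and R_C = 111.9 − 56.39 = 55.51 kN.
R_B = 59.61 + 56.39 = 116 kN.

R_B = 116 kN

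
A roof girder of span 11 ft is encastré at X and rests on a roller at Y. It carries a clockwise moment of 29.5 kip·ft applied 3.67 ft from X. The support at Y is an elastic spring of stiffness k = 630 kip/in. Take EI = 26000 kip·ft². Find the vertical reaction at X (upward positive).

R_X = -2.219 kip

Release the roller at Y. Primary structure: cantilever fixed at X.
Downward deflection at the released point Y due to the loads:
  clockwise couple 29.5 at a = 3.67: M₀a(2L − a)/(2EI) = 992.2/EI
Flexibility coefficient — unit upward force at Y: δ_{YY} = L³/(3EI) = 443.7/EI.
With EI = 26000 kip·ft²: δ_0 = 0.038163 ft and δ_{YY} = 0.017064 ft/kip.
Compatibility — the spring shortens by R_Y/k under the reaction it provides: δ_0 − R_Y·δ_{YY} = R_Y/k. With 1/k = 1/(630×12) ft/kip = 0.000132 ft/kip, R_Y = δ_0 / (δ_{YY} + 1/k) = 0.038163 / (0.017064 + 0.000132) = 2.219 kip.
Vertical equilibrium: R_X = ΣP − R_Y = 0 − 2.219 = -2.219 kip.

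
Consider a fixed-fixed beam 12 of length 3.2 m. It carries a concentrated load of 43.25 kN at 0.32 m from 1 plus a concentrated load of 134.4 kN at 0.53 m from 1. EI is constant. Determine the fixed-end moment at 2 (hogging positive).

M_2 = 11.09 kN·m

Take the two fixed-end moments M_1, M_2 as redundants; the released structure is the simple span 12.
On the primary (simply-supported) span, the end slopes from the loading are:
  at 1: point load 43.25 at a = 0.32: Pab(L + b)/(6LEI) = 12.62/EI
  at 2: point load 43.25 at a = 0.32: Pab(L + a)/(6LEI) = 7.308/EI
  at 1: point load 134.4 at a = 0.53: Pab(L + b)/(6LEI) = 58.15/EI
  at 2: point load 134.4 at a = 0.53: Pab(L + a)/(6LEI) = 36.95/EI
  θ_10 = 70.77/EI,  θ_20 = 44.26/EI
Flexibility coefficients: a unit moment at one end gives L/(3EI) there and L/(6EI) at the far end, so f₁₁ = f₂₂ = 1.067/EI and f₁₂ = f₂₁ = 0.5333/EI.
Compatibility — zero rotation at each built-in end:
  1.067 M_1 + 0.5333 M_2 = 70.77
  0.5333 M_1 + 1.067 M_2 = 44.26
Solving the pair gives M_1 = 60.8 kN·m and M_2 = 11.09 kN·m (hogging).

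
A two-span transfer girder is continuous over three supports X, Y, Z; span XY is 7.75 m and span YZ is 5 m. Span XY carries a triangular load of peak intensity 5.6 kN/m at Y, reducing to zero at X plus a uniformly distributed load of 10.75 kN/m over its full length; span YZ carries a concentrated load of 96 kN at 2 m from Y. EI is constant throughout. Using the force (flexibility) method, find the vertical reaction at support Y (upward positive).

Release continuity at Y by inserting a hinge; the redundant is the internal moment M_Y. The primary structure is two simply-supported spans XY and YZ.
Rotations at Y on the released spans (each span's end-slope, ×1/EI):
  span XY: triangular load, peak 5.6: w₀L³/(45EI) = 57.93/EI
  span XY: UDL 10.75: wL³/(24EI) = 208.5/EI
  span YZ: point load 96 at a = 2: Pab(L + b)/(6LEI) = 153.6/EI
  relative rotation θ_0 = (266.4 + 153.6)/EI = 420/EI
A unit hogging moment at Y produces rotation L₁/(3EI) + L₂/(3EI) = 4.25/EI.
Slope continuity at Y: θ_0 = M_Y·4.25/EI, so M_Y = 420/4.25 = 98.83 kN·m (hogging).
Span XY, ΣM about X with M_Y applied at Y: R_Y^{XY}·7.75 = 435 + 98.83, so R_Y^{XY} = 68.88 kN and R_X = 105 − 68.88 = 36.14 kN.
Span YZ, ΣM about Z: R_Y^{YZ}·5 = 288 + 98.83, so R_Y^{YZ} = 77.37 kN and R_Z = 96 − 77.37 = 18.63 kN.
R_Y = 68.88 + 77.37 = 146.2 kN.

R_Y = 146.2 kN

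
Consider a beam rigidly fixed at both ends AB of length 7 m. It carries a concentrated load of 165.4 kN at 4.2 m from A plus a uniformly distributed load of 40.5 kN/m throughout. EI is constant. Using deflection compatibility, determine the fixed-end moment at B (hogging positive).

Release both end moments; the primary structure is a simply-supported span AB with redundants M_A and M_B.
Simple-span end rotations at A and B under the given loads:
  at A: point load 165.4 at a = 4.2: Pab(L + b)/(6LEI) = 453.9/EI
  at B: point load 165.4 at a = 4.2: Pab(L + a)/(6LEI) = 518.7/EI
  at A: UDL 40.5: wL³/(24EI) = 578.8/EI
  at B: UDL 40.5: wL³/(24EI) = 578.8/EI
  θ_A0 = 1033/EI,  θ_B0 = 1098/EI
Flexibility coefficients: a unit moment at one end gives L/(3EI) there and L/(6EI) at the far end, so f₁₁ = f₂₂ = 2.333/EI and f₁₂ = f₂₁ = 1.167/EI.
Compatibility — zero rotation at each built-in end:
  2.333 M_A + 1.167 M_B = 1033
  1.167 M_A + 2.333 M_B = 1098
Solving the pair gives M_A = 276.5 kN·m and M_B = 332.1 kN·m (hogging).

M_B = 332.1 kN·m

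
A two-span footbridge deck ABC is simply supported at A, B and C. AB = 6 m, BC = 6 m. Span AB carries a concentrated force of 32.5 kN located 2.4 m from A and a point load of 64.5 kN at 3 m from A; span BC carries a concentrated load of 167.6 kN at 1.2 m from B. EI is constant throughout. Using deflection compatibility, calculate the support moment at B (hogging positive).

Take M_B as the redundant. Released structure: two simple spans AB and BC with a hinge at B.
Rotations at B on the released spans (each span's end-slope, ×1/EI):
  span AB: point load 32.5 at a = 2.4: Pab(L + a)/(6LEI) = 65.52/EI
  span AB: point load 64.5 at a = 3: Pab(L + a)/(6LEI) = 145.1/EI
  span BC: point load 167.6 at a = 1.2: Pab(L + b)/(6LEI) = 289.6/EI
  relative rotation θ_0 = (210.6 + 289.6)/EI = 500.3/EI
A unit hogging moment at B produces rotation L₁/(3EI) + L₂/(3EI) = 4/EI.
Slope continuity at B: θ_0 = M_B·4/EI, so M_B = 500.3/4 = 125.1 kN·m (hogging).

M_B = 125.1 kN·m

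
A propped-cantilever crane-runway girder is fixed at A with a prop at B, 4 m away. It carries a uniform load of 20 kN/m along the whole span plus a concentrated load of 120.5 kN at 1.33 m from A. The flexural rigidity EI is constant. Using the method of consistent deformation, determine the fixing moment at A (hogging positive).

M_A = 129.2 kN·m

Take the reaction at B as the redundant and release it; the primary structure is a cantilever fixed at A.
Downward deflection at the released point B due to the loads:
  UDL 20: wL⁴/(8EI) = 640/EI
  point load 120.5 at a = 1.33: Pa²(3L − a)/(6EI) = 379.1/EI
  δ_0 = 1019/EI
Tip deflection under a unit load at B: L³/(3EI) = 21.33/EI.
The prop prevents deflection at B: R_B = δ_0/δ_{BB} = 1019/21.33 = 47.77 kN.
Moment equilibrium about A: M_A = Σ(load moments about A) − R_B·L = 320.3 − 47.77×4 = 129.2 kN·m.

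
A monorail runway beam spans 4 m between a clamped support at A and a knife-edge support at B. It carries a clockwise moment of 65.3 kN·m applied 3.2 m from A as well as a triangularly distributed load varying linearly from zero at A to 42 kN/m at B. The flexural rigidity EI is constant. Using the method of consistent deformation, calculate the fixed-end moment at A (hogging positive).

Take the reaction at B as the redundant and release it; the primary structure is a cantilever fixed at A.
Free-end deflection of the primary structure under the applied loading (downward +):
  clockwise couple 65.3 at a = 3.2: M₀a(2L − a)/(2EI) = 501.5/EI
  triangular load, peak 42 at the free end: 11w₀L⁴/(120EI) = 985.6/EI
  δ_0 = 1487/EI
Tip deflection under a unit load at B: L³/(3EI) = 21.33/EI.
The prop prevents deflection at B: R_B = δ_0/δ_{BB} = 1487/21.33 = 69.71 kN.
Moment equilibrium about A: M_A = Σ(load moments about A) − R_B·L = 289.3 − 69.71×4 = 10.47 kN·m.

M_A = 10.47 kN·m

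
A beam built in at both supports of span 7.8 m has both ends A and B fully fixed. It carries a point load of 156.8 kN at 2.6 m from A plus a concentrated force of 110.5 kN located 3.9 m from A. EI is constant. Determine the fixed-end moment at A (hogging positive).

M_A = 288.9 kN·m

Release both end moments; the primary structure is a simply-supported span AB with redundants M_A and M_B.
Simple-span end rotations at A and B under the given loads:
  at A: point load 156.8 at a = 2.6: Pab(L + b)/(6LEI) = 588.9/EI
  at B: point load 156.8 at a = 2.6: Pab(L + a)/(6LEI) = 471.1/EI
  at A: point load 110.5 at a = 3.9: Pab(L + b)/(6LEI) = 420.2/EI
  at B: point load 110.5 at a = 3.9: Pab(L + a)/(6LEI) = 420.2/EI
  θ_A0 = 1009/EI,  θ_B0 = 891.3/EI
Flexibility coefficients: a unit moment at one end gives L/(3EI) there and L/(6EI) at the far end, so f₁₁ = f₂₂ = 2.6/EI and f₁₂ = f₂₁ = 1.3/EI.
Compatibility — zero rotation at each built-in end:
  2.6 M_A + 1.3 M_B = 1009
  1.3 M_A + 2.6 M_B = 891.3
Solving the pair gives M_A = 288.9 kN·m and M_B = 198.3 kN·m (hogging).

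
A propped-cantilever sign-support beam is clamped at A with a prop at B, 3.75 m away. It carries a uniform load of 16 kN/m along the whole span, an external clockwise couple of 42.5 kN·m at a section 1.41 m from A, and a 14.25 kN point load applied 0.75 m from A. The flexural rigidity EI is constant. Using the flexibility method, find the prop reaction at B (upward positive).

R_B = 33.68 kN

Remove the prop at B; the released (primary) structure is a cantilever built in at A.
Free-end deflection of the primary structure under the applied loading (downward +):
  UDL 16: wL⁴/(8EI) = 395.5/EI
  clockwise couple 42.5 at a = 1.41: M₀a(2L − a)/(2EI) = 182.5/EI
  point load 14.25 at a = 0.75: Pa²(3L − a)/(6EI) = 14.03/EI
  δ_0 = 592/EI
Flexibility coefficient — unit upward force at B: δ_{BB} = L³/(3EI) = 17.58/EI.
The prop prevents deflection at B: R_B = δ_0/δ_{BB} = 592/17.58 = 33.68 kN.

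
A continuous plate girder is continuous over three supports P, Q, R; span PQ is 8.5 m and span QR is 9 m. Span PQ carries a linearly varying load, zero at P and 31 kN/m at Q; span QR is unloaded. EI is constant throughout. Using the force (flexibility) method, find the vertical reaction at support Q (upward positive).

Release continuity at Q by inserting a hinge; the redundant is the internal moment M_Q. The primary structure is two simply-supported spans PQ and QR.
Discontinuity in slope at Q on the released structure — sum the simple-span end rotations:
  span PQ: triangular load, peak 31: w₀L³/(45EI) = 423.1/EI
  relative rotation θ_0 = (423.1 + 0)/EI = 423.1/EI
A unit hogging moment at Q produces rotation L₁/(3EI) + L₂/(3EI) = 5.833/EI.
Slope continuity at Q: θ_0 = M_Q·5.833/EI, so M_Q = 423.1/5.833 = 72.53 kN·m (hogging).
Span PQ, ΣM about P with M_Q applied at Q: R_Q^{PQ}·8.5 = 746.6 + 72.53, so R_Q^{PQ} = 96.37 kN and R_P = 131.8 − 96.37 = 35.38 kN.
Span QR, ΣM about R: R_Q^{QR}·9 = 0 + 72.53, so R_Q^{QR} = 8.058 kN and R_R = 0 − 8.058 = -8.058 kN.
R_Q = 96.37 + 8.058 = 104.4 kN.

R_Q = 104.4 kN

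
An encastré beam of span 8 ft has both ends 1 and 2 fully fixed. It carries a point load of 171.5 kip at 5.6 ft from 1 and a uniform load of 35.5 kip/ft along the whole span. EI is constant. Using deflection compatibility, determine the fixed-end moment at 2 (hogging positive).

M_2 = 391 kip·ft

Release both end moments; the primary structure is a simply-supported span 12 with redundants M_1 and M_2.
Simple-span end rotations at 1 and 2 under the given loads:
  at 1: point load 171.5 at a = 5.6: Pab(L + b)/(6LEI) = 499.4/EI
  at 2: point load 171.5 at a = 5.6: Pab(L + a)/(6LEI) = 653.1/EI
  at 1: UDL 35.5: wL³/(24EI) = 757.3/EI
  at 2: UDL 35.5: wL³/(24EI) = 757.3/EI
  θ_10 = 1257/EI,  θ_20 = 1410/EI
Flexibility coefficients: a unit moment at one end gives L/(3EI) there and L/(6EI) at the far end, so f₁₁ = f₂₂ = 2.667/EI and f₁₂ = f₂₁ = 1.333/EI.
Compatibility — zero rotation at each built-in end:
  2.667 M_1 + 1.333 M_2 = 1257
  1.333 M_1 + 2.667 M_2 = 1410
Solving the pair gives M_1 = 275.8 kip·ft and M_2 = 391 kip·ft (hogging).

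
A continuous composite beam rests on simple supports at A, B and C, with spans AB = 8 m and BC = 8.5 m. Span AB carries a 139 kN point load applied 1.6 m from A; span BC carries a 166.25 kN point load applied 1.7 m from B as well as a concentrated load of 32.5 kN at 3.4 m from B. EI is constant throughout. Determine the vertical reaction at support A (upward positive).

Release continuity at B by inserting a hinge; the redundant is the internal moment M_B. The primary structure is two simply-supported spans AB and BC.
Rotations at B on the released spans (each span's end-slope, ×1/EI):
  span AB: point load 139 at a = 1.6: Pab(L + a)/(6LEI) = 284.7/EI
  span BC: point load 166.25 at a = 1.7: Pab(L + b)/(6LEI) = 576.6/EI
  span BC: point load 32.5 at a = 3.4: Pab(L + b)/(6LEI) = 150.3/EI
  relative rotation θ_0 = (284.7 + 726.8)/EI = 1012/EI
A unit hogging moment at B produces rotation L₁/(3EI) + L₂/(3EI) = 5.5/EI.
Slope continuity at B: θ_0 = M_B·5.5/EI, so M_B = 1012/5.5 = 183.9 kN·m (hogging).
Span AB, ΣM about A with M_B applied at B: R_B^{AB}·8 = 222.4 + 183.9, so R_B^{AB} = 50.79 kN and R_A = 139 − 50.79 = 88.21 kN.

R_A = 88.21 kN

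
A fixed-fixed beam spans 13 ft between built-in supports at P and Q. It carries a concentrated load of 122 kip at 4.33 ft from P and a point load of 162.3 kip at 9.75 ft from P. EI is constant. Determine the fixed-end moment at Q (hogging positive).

M_Q = 414.1 kip·ft

Release both end moments; the primary structure is a simply-supported span PQ with redundants M_P and M_Q.
End rotations of the released simple span under the applied load (×1/EI):
  at P: point load 122 at a = 4.33: Pab(L + b)/(6LEI) = 1272/EI
  at Q: point load 122 at a = 4.33: Pab(L + a)/(6LEI) = 1018/EI
  at P: point load 162.3 at a = 9.75: Pab(L + b)/(6LEI) = 1071/EI
  at Q: point load 162.3 at a = 9.75: Pab(L + a)/(6LEI) = 1500/EI
  θ_P0 = 2344/EI,  θ_Q0 = 2518/EI
Flexibility coefficients: a unit moment at one end gives L/(3EI) there and L/(6EI) at the far end, so f₁₁ = f₂₂ = 4.333/EI and f₁₂ = f₂₁ = 2.167/EI.
Compatibility — zero rotation at each built-in end:
  4.333 M_P + 2.167 M_Q = 2344
  2.167 M_P + 4.333 M_Q = 2518
Solving the pair gives M_P = 333.9 kip·ft and M_Q = 414.1 kip·ft (hogging).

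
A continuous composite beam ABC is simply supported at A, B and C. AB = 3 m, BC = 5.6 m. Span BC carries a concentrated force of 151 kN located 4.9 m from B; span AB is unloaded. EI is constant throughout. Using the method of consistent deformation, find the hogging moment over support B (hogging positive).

Take M_B as the redundant. Released structure: two simple spans AB and BC with a hinge at B.
End slopes at the hinge B, treating each span as simply supported:
  span BC: point load 151 at a = 4.9: Pab(L + b)/(6LEI) = 97.11/EI
  relative rotation θ_0 = (0 + 97.11)/EI = 97.11/EI
A unit hogging moment at B produces rotation L₁/(3EI) + L₂/(3EI) = 2.867/EI.
Slope continuity at B: θ_0 = M_B·2.867/EI, so M_B = 97.11/2.867 = 33.88 kN·m (hogging).

M_B = 33.88 kN·m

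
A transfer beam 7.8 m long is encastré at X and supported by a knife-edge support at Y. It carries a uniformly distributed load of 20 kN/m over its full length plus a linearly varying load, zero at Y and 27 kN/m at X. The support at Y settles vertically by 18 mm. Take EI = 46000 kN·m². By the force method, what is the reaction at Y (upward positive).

Choose R_Y as the redundant. The primary structure is the cantilever fixed at X.
Deflection at Y on the released cantilever, summing each load's contribution:
  UDL 20: wL⁴/(8EI) = 9254/EI
  triangular load, peak 27 at the fixed end: w₀L⁴/(30EI) = 3331/EI
  δ_0 = 12585/EI
Flexibility coefficient — unit upward force at Y: δ_{YY} = L³/(3EI) = 158.2/EI.
With EI = 46000 kN·m²: δ_0 = 0.27359 m and δ_{YY} = 0.003439 m/kN.
Compatibility — the beam at Y must follow the support down by 0.018 m: δ_0 − R_Y·δ_{YY} = 0.018, so R_Y = (0.27359 − 0.018)/0.003439 = 74.33 kN.

R_Y = 74.33 kN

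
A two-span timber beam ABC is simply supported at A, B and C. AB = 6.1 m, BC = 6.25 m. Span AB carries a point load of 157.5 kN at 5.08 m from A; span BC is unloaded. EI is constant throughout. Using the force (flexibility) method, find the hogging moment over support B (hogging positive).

M_B = 60.56 kN·m

Take M_B as the redundant. Released structure: two simple spans AB and BC with a hinge at B.
End slopes at the hinge B, treating each span as simply supported:
  span AB: point load 157.5 at a = 5.08: Pab(L + a)/(6LEI) = 249.3/EI
  relative rotation θ_0 = (249.3 + 0)/EI = 249.3/EI
A unit hogging moment at B produces rotation L₁/(3EI) + L₂/(3EI) = 4.117/EI.
Compatibility: M_B·(L₁+L₂)/(3EI) = θ_0, giving M_B = 60.56 kN·m (hogging).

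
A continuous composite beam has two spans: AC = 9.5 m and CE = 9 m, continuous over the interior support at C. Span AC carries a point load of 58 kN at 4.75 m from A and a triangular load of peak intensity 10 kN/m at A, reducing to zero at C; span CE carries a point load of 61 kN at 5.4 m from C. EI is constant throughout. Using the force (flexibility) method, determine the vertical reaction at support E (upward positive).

R_E = 22.72 kN

Release continuity at C by inserting a hinge; the redundant is the internal moment M_C. The primary structure is two simply-supported spans AC and CE.
Discontinuity in slope at C on the released structure — sum the simple-span end rotations:
  span AC: point load 58 at a = 4.75: Pab(L + a)/(6LEI) = 327.2/EI
  span AC: triangular load, peak 10: 7w₀L³/(360EI) = 166.7/EI
  span CE: point load 61 at a = 5.4: Pab(L + b)/(6LEI) = 276.7/EI
  relative rotation θ_0 = (493.9 + 276.7)/EI = 770.6/EI
A unit hogging moment at C produces rotation L₁/(3EI) + L₂/(3EI) = 6.167/EI.
Slope continuity at C: θ_0 = M_C·6.167/EI, so M_C = 770.6/6.167 = 125 kN·m (hogging).
Span CE, ΣM about E: R_C^{CE}·9 = 219.6 + 125, so R_C^{CE} = 38.28 kN and R_E = 61 − 38.28 = 22.72 kN.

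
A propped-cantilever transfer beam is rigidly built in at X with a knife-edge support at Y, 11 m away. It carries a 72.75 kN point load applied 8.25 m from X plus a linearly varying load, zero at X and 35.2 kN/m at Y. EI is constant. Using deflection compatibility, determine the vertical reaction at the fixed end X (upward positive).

R_X = 113.8 kN

Remove the prop at Y; the released (primary) structure is a cantilever built in at X.
Deflection at Y on the released cantilever, summing each load's contribution:
  point load 72.75 at a = 8.25: Pa²(3L − a)/(6EI) = 20425/EI
  triangular load, peak 35.2 at the free end: 11w₀L⁴/(120EI) = 47242/EI
  δ_0 = 67667/EI
Flexibility coefficient — unit upward force at Y: δ_{YY} = L³/(3EI) = 443.7/EI.
The prop prevents deflection at Y: R_Y = δ_0/δ_{YY} = 67667/443.7 = 152.5 kN.
Vertical equilibrium: R_X = ΣP − R_Y = 266.4 − 152.5 = 113.8 kN.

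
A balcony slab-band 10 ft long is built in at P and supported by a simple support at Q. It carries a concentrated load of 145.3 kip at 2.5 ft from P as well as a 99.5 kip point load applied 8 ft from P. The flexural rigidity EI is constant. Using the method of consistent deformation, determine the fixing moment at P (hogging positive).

M_P = 333.9 kip·ft

Remove the prop at Q; the released (primary) structure is a cantilever built in at P.
Free-end deflection of the primary structure under the applied loading (downward +):
  point load 145.3 at a = 2.5: Pa²(3L − a)/(6EI) = 4162/EI
  point load 99.5 at a = 8: Pa²(3L − a)/(6EI) = 23349/EI
  δ_0 = 27512/EI
Flexibility coefficient — unit upward force at Q: δ_{QQ} = L³/(3EI) = 333.3/EI.
Compatibility at Q: δ_0 − R_Q·δ_{QQ} = 0, so R_Q = 27512/333.3 = 82.53 kip.
Moment equilibrium about P: M_P = Σ(load moments about P) − R_Q·L = 1159 − 82.53×10 = 333.9 kip·ft.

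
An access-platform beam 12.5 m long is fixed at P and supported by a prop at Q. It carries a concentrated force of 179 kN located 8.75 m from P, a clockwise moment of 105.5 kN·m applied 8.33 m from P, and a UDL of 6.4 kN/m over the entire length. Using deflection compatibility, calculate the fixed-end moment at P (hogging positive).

Remove the prop at Q; the released (primary) structure is a cantilever built in at P.
Primary-structure tip deflection at Q by superposition:
  point load 179 at a = 8.75: Pa²(3L − a)/(6EI) = 65668/EI
  clockwise couple 105.5 at a = 8.33: M₀a(2L − a)/(2EI) = 7325/EI
  UDL 6.4: wL⁴/(8EI) = 19531/EI
  δ_0 = 92524/EI
Tip deflection under a unit load at Q: L³/(3EI) = 651/EI.
The prop prevents deflection at Q: R_Q = δ_0/δ_{QQ} = 92524/651 = 142.1 kN.
Moment equilibrium about P: M_P = Σ(load moments about P) − R_Q·L = 2172 − 142.1×12.5 = 395.3 kN·m.

M_P = 395.3 kN·m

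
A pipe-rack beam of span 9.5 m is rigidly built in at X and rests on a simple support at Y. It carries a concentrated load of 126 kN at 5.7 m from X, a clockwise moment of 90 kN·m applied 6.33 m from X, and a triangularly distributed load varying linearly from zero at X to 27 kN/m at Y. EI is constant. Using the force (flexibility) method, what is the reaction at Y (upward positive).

R_Y = 137.6 kN

Remove the prop at Y; the released (primary) structure is a cantilever built in at X.
Downward deflection at the released point Y due to the loads:
  point load 126 at a = 5.7: Pa²(3L − a)/(6EI) = 15556/EI
  clockwise couple 90 at a = 6.33: M₀a(2L − a)/(2EI) = 3609/EI
  triangular load, peak 27 at the free end: 11w₀L⁴/(120EI) = 20159/EI
  δ_0 = 39324/EI
Tip deflection under a unit load at Y: L³/(3EI) = 285.8/EI.
The prop prevents deflection at Y: R_Y = δ_0/δ_{YY} = 39324/285.8 = 137.6 kN.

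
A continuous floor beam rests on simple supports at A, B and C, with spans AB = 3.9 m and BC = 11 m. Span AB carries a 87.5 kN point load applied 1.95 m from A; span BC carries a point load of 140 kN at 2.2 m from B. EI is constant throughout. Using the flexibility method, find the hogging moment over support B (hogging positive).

Insert a hinge at B; M_B is the redundant, and each span becomes simply supported.
Discontinuity in slope at B on the released structure — sum the simple-span end rotations:
  span AB: point load 87.5 at a = 1.95: Pab(L + a)/(6LEI) = 83.18/EI
  span BC: point load 140 at a = 2.2: Pab(L + b)/(6LEI) = 813.1/EI
  relative rotation θ_0 = (83.18 + 813.1)/EI = 896.3/EI
A unit hogging moment at B produces rotation L₁/(3EI) + L₂/(3EI) = 4.967/EI.
Compatibility: M_B·(L₁+L₂)/(3EI) = θ_0, giving M_B = 180.5 kN·m (hogging).

M_B = 180.5 kN·m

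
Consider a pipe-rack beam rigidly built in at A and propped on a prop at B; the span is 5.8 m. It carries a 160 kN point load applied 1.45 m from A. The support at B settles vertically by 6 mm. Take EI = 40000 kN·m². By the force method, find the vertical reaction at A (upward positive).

R_A = 149.9 kN

Release the roller at B. Primary structure: cantilever fixed at A.
Downward deflection at the released point B due to the loads:
  point load 160 at a = 1.45: Pa²(3L − a)/(6EI) = 894.3/EI
Flexibility coefficient — unit upward force at B: δ_{BB} = L³/(3EI) = 65.04/EI.
With EI = 40000 kN·m²: δ_0 = 0.022357 m and δ_{BB} = 0.001626 m/kN.
Compatibility — the beam at B must follow the support down by 0.006 m: δ_0 − R_B·δ_{BB} = 0.006, so R_B = (0.022357 − 0.006)/0.001626 = 10.06 kN.
Vertical equilibrium: R_A = ΣP − R_B = 160 − 10.06 = 149.9 kN.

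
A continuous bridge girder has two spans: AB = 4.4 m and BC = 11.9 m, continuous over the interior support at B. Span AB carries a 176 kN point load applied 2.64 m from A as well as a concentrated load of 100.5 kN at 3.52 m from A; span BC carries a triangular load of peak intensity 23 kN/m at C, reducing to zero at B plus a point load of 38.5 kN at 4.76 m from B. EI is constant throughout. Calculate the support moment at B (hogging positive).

Take M_B as the redundant. Released structure: two simple spans AB and BC with a hinge at B.
End slopes at the hinge B, treating each span as simply supported:
  span AB: point load 176 at a = 2.64: Pab(L + a)/(6LEI) = 218.1/EI
  span AB: point load 100.5 at a = 3.52: Pab(L + a)/(6LEI) = 93.39/EI
  span BC: triangular load, peak 23: 7w₀L³/(360EI) = 753.6/EI
  span BC: point load 38.5 at a = 4.76: Pab(L + b)/(6LEI) = 348.9/EI
  relative rotation θ_0 = (311.5 + 1103)/EI = 1414/EI
A unit hogging moment at B produces rotation L₁/(3EI) + L₂/(3EI) = 5.433/EI.
Slope continuity at B: θ_0 = M_B·5.433/EI, so M_B = 1414/5.433 = 260.3 kN·m (hogging).

M_B = 260.3 kN·m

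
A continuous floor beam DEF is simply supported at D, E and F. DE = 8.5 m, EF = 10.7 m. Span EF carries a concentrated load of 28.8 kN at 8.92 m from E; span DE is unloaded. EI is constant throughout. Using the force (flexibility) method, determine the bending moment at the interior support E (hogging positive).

Take M_E as the redundant. Released structure: two simple spans DE and EF with a hinge at E.
Rotations at E on the released spans (each span's end-slope, ×1/EI):
  span EF: point load 28.8 at a = 8.92: Pab(L + b)/(6LEI) = 88.89/EI
  relative rotation θ_0 = (0 + 88.89)/EI = 88.89/EI
A unit hogging moment at E produces rotation L₁/(3EI) + L₂/(3EI) = 6.4/EI.
Compatibility: M_E·(L₁+L₂)/(3EI) = θ_0, giving M_E = 13.89 kN·m (hogging).

M_E = 13.89 kN·m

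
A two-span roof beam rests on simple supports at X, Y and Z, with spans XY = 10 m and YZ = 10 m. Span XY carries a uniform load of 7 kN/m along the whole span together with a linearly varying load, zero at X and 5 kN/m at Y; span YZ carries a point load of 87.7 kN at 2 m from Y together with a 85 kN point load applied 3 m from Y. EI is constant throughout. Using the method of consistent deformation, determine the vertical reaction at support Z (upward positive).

R_Z = 23.1 kN

Insert a hinge at Y; M_Y is the redundant, and each span becomes simply supported.
Rotations at Y on the released spans (each span's end-slope, ×1/EI):
  span XY: UDL 7: wL³/(24EI) = 291.7/EI
  span XY: triangular load, peak 5: w₀L³/(45EI) = 111.1/EI
  span YZ: point load 87.7 at a = 2: Pab(L + b)/(6LEI) = 421/EI
  span YZ: point load 85 at a = 3: Pab(L + b)/(6LEI) = 505.8/EI
  relative rotation θ_0 = (402.8 + 926.7)/EI = 1329/EI
A unit hogging moment at Y produces rotation L₁/(3EI) + L₂/(3EI) = 6.667/EI.
Slope continuity at Y: θ_0 = M_Y·6.667/EI, so M_Y = 1329/6.667 = 199.4 kN·m (hogging).
Span YZ, ΣM about Z: R_Y^{YZ}·10 = 1297 + 199.4, so R_Y^{YZ} = 149.6 kN and R_Z = 172.7 − 149.6 = 23.1 kN.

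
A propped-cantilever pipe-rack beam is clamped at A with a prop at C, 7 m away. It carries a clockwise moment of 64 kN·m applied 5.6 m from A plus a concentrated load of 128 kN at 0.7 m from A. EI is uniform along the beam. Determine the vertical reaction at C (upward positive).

R_C = 15.02 kN

Take the reaction at C as the redundant and release it; the primary structure is a cantilever fixed at A.
Free-end deflection of the primary structure under the applied loading (downward +):
  clockwise couple 64 at a = 5.6: M₀a(2L − a)/(2EI) = 1505/EI
  point load 128 at a = 0.7: Pa²(3L − a)/(6EI) = 212.2/EI
  δ_0 = 1717/EI
Flexibility coefficient — unit upward force at C: δ_{CC} = L³/(3EI) = 114.3/EI.
The prop prevents deflection at C: R_C = δ_0/δ_{CC} = 1717/114.3 = 15.02 kN.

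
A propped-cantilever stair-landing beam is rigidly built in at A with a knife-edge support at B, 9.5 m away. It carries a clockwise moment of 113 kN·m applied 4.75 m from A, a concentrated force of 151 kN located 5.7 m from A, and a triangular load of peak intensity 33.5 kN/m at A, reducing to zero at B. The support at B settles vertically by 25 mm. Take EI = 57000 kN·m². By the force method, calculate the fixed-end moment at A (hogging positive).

Release the roller at B. Primary structure: cantilever fixed at A.
Free-end deflection of the primary structure under the applied loading (downward +):
  clockwise couple 113 at a = 4.75: M₀a(2L − a)/(2EI) = 3824/EI
  point load 151 at a = 5.7: Pa²(3L − a)/(6EI) = 18643/EI
  triangular load, peak 33.5 at the fixed end: w₀L⁴/(30EI) = 9095/EI
  δ_0 = 31562/EI
Flexibility coefficient — unit upward force at B: δ_{BB} = L³/(3EI) = 285.8/EI.
With EI = 57000 kN·m²: δ_0 = 0.55373 m and δ_{BB} = 0.005014 m/kN.
Compatibility — the beam at B must follow the support down by 0.025 m: δ_0 − R_B·δ_{BB} = 0.025, so R_B = (0.55373 − 0.025)/0.005014 = 105.5 kN.
Moment equilibrium about A: M_A = Σ(load moments about A) − R_B·L = 1478 − 105.5×9.5 = 475.8 kN·m.

M_A = 475.8 kN·m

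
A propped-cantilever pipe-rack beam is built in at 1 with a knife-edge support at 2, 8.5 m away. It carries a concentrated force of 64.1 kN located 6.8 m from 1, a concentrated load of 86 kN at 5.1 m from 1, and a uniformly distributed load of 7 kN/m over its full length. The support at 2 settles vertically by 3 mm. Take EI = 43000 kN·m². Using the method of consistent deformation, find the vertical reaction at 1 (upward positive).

Remove the prop at 2; the released (primary) structure is a cantilever built in at 1.
Deflection at 2 on the released cantilever, summing each load's contribution:
  point load 64.1 at a = 6.8: Pa²(3L − a)/(6EI) = 9238/EI
  point load 86 at a = 5.1: Pa²(3L − a)/(6EI) = 7605/EI
  UDL 7: wL⁴/(8EI) = 4568/EI
  δ_0 = 21411/EI
Tip deflection under a unit load at 2: L³/(3EI) = 204.7/EI.
With EI = 43000 kN·m²: δ_0 = 0.49792 m and δ_{22} = 0.004761 m/kN.
Compatibility — the beam at 2 must follow the support down by 0.003 m: δ_0 − R_2·δ_{22} = 0.003, so R_2 = (0.49792 − 0.003)/0.004761 = 104 kN.
Vertical equilibrium: R_1 = ΣP − R_2 = 209.6 − 104 = 105.6 kN.

R_1 = 105.6 kN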